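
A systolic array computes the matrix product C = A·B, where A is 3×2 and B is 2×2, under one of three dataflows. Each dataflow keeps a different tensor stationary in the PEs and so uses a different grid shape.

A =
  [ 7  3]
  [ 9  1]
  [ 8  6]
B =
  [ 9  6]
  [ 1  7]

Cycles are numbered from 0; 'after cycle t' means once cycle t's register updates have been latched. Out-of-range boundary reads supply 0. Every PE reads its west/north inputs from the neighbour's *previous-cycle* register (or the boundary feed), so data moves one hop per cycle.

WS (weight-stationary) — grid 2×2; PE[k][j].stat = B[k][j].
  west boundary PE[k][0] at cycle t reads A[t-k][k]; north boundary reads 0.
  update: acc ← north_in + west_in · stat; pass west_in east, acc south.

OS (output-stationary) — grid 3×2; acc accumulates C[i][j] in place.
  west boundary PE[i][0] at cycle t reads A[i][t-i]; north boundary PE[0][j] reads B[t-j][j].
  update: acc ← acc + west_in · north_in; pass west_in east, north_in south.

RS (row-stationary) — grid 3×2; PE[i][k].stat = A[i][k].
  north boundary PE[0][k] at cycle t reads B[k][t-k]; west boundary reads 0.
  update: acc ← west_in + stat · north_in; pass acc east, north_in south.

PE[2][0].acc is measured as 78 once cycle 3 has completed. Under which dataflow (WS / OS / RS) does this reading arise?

dataflow = OS

— WS: 2×2 array has no PE[2][0].
OS (3×2 grid), PE[2][0]:
  after 0 — PE[2][0] acc=0, pass-E 0, pass-S 0
  after 1 — PE[2][0] acc=0, pass-E 0, pass-S 0
  after 2 — PE[2][0] acc=72, pass-E 8, pass-S 9
  after 3 — PE[2][0] acc=78, pass-E 6, pass-S 1
RS (3×2 grid), PE[2][0]:
  after 0 — PE[2][0] acc=0, pass-E 0, pass-S 0
  after 1 — PE[2][0] acc=0, pass-E 0, pass-S 0
  after 2 — PE[2][0] acc=72, pass-E 72, pass-S 9
  after 3 — PE[2][0] acc=48, pass-E 48, pass-S 6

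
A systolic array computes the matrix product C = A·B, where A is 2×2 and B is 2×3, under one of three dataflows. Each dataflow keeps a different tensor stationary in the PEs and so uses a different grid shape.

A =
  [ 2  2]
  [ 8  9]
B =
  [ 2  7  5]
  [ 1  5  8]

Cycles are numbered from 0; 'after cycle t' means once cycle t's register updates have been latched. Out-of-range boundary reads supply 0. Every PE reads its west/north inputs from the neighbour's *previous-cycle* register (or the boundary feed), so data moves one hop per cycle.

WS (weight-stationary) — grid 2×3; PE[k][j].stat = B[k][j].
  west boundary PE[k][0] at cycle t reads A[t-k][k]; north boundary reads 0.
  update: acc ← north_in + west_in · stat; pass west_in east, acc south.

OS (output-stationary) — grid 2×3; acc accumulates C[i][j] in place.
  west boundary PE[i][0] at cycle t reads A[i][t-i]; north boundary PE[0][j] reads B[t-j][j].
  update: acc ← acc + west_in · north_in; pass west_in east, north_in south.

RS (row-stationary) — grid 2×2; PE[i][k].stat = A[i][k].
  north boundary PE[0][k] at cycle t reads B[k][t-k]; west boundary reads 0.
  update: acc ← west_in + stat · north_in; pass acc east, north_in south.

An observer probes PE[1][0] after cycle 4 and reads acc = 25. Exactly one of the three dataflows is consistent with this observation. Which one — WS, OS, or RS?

dataflow = OS

WS [2×3] PE[1][0] across cycles:
  t=0 PE[1][0]: acc=0 h=0 v=0
  t=1 PE[1][0]: acc=6 h=2 v=6
  t=2 PE[1][0]: acc=25 h=9 v=25
  t=3 PE[1][0]: acc=0 h=0 v=0
  t=4 PE[1][0]: acc=0 h=0 v=0
OS [2×3] PE[1][0] across cycles:
  t=0 PE[1][0]: acc=0 h=0 v=0
  t=1 PE[1][0]: acc=16 h=8 v=2
  t=2 PE[1][0]: acc=25 h=9 v=1
  t=3 PE[1][0]: acc=25 h=0 v=0
  t=4 PE[1][0]: acc=25 h=0 v=0
RS [2×2] PE[1][0] across cycles:
  t=0 PE[1][0]: acc=0 h=0 v=0
  t=1 PE[1][0]: acc=16 h=16 v=2
  t=2 PE[1][0]: acc=56 h=56 v=7
  t=3 PE[1][0]: acc=40 h=40 v=5
  t=4 PE[1][0]: acc=0 h=0 v=0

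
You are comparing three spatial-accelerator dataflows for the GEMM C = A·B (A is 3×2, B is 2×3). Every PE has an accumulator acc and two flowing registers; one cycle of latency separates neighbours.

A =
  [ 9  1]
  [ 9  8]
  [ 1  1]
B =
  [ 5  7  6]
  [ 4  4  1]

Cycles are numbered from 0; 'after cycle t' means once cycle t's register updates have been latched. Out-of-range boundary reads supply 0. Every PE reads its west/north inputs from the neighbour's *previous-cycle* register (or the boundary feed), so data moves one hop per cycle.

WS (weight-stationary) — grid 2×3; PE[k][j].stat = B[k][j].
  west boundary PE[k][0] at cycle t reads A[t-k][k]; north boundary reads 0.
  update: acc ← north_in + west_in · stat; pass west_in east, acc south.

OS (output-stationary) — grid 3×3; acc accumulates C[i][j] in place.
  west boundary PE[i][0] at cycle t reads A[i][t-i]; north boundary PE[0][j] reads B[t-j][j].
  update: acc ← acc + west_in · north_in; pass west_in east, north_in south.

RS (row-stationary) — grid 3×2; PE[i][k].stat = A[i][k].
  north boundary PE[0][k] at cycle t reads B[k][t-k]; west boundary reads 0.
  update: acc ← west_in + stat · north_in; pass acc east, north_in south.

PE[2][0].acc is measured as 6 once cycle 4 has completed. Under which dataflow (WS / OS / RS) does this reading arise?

dataflow = RS

WS (2×3): PE[2][0] does not exist.
Under OS (3×3), PE[2][0]:
  step 0 · PE2,0: acc=0; fwd→0 fwd↓0
  step 1 · PE2,0: acc=0; fwd→0 fwd↓0
  step 2 · PE2,0: acc=5; fwd→1 fwd↓5
  step 3 · PE2,0: acc=9; fwd→1 fwd↓4
  step 4 · PE2,0: acc=9; fwd→0 fwd↓0
Under RS (3×2), PE[2][0]:
  step 0 · PE2,0: acc=0; fwd→0 fwd↓0
  step 1 · PE2,0: acc=0; fwd→0 fwd↓0
  step 2 · PE2,0: acc=5; fwd→5 fwd↓5
  step 3 · PE2,0: acc=7; fwd→7 fwd↓7
  step 4 · PE2,0: acc=6; fwd→6 fwd↓6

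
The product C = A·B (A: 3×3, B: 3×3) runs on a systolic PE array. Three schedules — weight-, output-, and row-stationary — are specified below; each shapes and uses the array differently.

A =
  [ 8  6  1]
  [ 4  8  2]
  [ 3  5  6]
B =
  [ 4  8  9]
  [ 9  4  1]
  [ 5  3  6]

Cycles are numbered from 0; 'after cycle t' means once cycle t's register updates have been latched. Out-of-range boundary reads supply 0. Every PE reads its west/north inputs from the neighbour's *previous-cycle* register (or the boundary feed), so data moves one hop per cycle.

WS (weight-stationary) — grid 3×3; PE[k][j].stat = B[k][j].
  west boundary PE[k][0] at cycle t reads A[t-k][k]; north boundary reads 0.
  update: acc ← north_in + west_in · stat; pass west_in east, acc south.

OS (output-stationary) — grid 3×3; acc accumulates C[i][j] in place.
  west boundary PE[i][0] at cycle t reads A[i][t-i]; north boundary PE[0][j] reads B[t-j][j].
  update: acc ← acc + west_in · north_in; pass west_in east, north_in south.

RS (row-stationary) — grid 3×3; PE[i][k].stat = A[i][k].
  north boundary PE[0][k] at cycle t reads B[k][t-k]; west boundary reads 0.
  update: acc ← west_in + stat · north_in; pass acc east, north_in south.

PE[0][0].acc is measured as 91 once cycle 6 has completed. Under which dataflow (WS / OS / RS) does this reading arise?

dataflow = OS

— WS: 3×3; PE[0][0] trace:
  cycle 0: PE[0][0] → acc 32, east 8, south 32
  cycle 1: PE[0][0] → acc 16, east 4, south 16
  cycle 2: PE[0][0] → acc 12, east 3, south 12
  cycle 3: PE[0][0] → acc 0, east 0, south 0
  cycle 4: PE[0][0] → acc 0, east 0, south 0
  cycle 5: PE[0][0] → acc 0, east 0, south 0
  cycle 6: PE[0][0] → acc 0, east 0, south 0
— OS: 3×3; PE[0][0] trace:
  cycle 0: PE[0][0] → acc 32, east 8, south 4
  cycle 1: PE[0][0] → acc 86, east 6, south 9
  cycle 2: PE[0][0] → acc 91, east 1, south 5
  cycle 3: PE[0][0] → acc 91, east 0, south 0
  cycle 4: PE[0][0] → acc 91, east 0, south 0
  cycle 5: PE[0][0] → acc 91, east 0, south 0
  cycle 6: PE[0][0] → acc 91, east 0, south 0
— RS: 3×3; PE[0][0] trace:
  cycle 0: PE[0][0] → acc 32, east 32, south 4
  cycle 1: PE[0][0] → acc 64, east 64, south 8
  cycle 2: PE[0][0] → acc 72, east 72, south 9
  cycle 3: PE[0][0] → acc 0, east 0, south 0
  cycle 4: PE[0][0] → acc 0, east 0, south 0
  cycle 5: PE[0][0] → acc 0, east 0, south 0
  cycle 6: PE[0][0] → acc 0, east 0, south 0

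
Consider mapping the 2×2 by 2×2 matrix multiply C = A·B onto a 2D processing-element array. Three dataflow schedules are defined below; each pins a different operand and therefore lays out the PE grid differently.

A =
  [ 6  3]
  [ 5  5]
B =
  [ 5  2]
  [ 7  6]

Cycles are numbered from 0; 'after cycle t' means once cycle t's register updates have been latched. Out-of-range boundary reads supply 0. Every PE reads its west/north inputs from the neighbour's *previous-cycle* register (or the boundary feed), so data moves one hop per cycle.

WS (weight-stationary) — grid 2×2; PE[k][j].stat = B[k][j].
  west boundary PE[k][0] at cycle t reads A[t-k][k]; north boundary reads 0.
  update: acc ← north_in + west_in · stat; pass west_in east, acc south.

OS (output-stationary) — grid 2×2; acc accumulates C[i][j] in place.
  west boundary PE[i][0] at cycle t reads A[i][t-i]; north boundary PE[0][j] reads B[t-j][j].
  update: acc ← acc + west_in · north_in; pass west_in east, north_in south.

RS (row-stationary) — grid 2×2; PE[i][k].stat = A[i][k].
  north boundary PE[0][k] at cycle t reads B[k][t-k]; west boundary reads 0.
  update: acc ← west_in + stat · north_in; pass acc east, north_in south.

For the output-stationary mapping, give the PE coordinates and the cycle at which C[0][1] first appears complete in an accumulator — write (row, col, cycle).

(row, col, cycle) = (0, 1, 2)

Under OS, C[0][1] lands at PE[0][1]:
  cycle 0: PE[0][1] → acc 0, east 0, south 0
  cycle 1: PE[0][1] → acc 12, east 6, south 2
  cycle 2: PE[0][1] → acc 30, east 3, south 6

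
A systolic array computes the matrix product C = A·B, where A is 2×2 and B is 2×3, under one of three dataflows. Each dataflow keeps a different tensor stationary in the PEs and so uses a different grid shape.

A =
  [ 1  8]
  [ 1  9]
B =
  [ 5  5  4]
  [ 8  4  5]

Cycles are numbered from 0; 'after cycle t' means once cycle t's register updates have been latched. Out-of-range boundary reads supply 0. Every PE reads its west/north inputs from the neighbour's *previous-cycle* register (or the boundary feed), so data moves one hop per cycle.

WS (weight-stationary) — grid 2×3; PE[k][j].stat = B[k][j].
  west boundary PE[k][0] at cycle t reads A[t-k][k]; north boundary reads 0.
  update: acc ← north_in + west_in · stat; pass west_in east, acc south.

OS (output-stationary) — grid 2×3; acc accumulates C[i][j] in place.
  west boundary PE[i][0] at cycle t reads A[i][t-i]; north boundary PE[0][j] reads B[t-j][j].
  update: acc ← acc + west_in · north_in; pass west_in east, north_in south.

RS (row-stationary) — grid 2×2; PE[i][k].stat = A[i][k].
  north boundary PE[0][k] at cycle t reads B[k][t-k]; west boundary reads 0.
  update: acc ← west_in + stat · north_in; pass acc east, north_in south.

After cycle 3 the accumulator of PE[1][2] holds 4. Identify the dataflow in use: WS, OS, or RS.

dataflow = OS

Under WS (2×3), PE[1][2]:
  cycle 0: PE[1][2] → acc 0, east 0, south 0
  cycle 1: PE[1][2] → acc 0, east 0, south 0
  cycle 2: PE[1][2] → acc 0, east 0, south 0
  cycle 3: PE[1][2] → acc 44, east 8, south 44
Under OS (2×3), PE[1][2]:
  cycle 0: PE[1][2] → acc 0, east 0, south 0
  cycle 1: PE[1][2] → acc 0, east 0, south 0
  cycle 2: PE[1][2] → acc 0, east 0, south 0
  cycle 3: PE[1][2] → acc 4, east 1, south 4
— RS: 2×2 array has no PE[1][2].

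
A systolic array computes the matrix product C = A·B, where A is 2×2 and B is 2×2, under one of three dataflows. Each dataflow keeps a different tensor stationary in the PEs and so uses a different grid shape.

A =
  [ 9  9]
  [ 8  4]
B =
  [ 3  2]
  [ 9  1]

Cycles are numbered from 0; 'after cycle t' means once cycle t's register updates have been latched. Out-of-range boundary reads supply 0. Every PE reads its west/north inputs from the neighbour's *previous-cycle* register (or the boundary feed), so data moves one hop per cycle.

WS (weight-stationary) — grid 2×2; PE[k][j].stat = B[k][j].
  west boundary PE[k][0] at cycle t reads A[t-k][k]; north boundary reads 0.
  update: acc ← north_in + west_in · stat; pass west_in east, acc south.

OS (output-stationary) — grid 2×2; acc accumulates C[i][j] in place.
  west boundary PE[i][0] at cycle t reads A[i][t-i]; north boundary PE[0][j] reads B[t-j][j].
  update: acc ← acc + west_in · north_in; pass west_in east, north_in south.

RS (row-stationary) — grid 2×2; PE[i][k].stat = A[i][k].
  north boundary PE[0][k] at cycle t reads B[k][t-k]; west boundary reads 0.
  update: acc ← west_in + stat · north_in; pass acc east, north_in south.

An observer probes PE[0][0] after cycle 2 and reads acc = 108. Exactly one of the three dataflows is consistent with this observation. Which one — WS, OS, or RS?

dataflow = OS

Under WS (2×2), PE[0][0]:
  t=0 PE[0][0]: acc=27 h=9 v=27
  t=1 PE[0][0]: acc=24 h=8 v=24
  t=2 PE[0][0]: acc=0 h=0 v=0
Under OS (2×2), PE[0][0]:
  t=0 PE[0][0]: acc=27 h=9 v=3
  t=1 PE[0][0]: acc=108 h=9 v=9
  t=2 PE[0][0]: acc=108 h=0 v=0
Under RS (2×2), PE[0][0]:
  t=0 PE[0][0]: acc=27 h=27 v=3
  t=1 PE[0][0]: acc=18 h=18 v=2
  t=2 PE[0][0]: acc=0 h=0 v=0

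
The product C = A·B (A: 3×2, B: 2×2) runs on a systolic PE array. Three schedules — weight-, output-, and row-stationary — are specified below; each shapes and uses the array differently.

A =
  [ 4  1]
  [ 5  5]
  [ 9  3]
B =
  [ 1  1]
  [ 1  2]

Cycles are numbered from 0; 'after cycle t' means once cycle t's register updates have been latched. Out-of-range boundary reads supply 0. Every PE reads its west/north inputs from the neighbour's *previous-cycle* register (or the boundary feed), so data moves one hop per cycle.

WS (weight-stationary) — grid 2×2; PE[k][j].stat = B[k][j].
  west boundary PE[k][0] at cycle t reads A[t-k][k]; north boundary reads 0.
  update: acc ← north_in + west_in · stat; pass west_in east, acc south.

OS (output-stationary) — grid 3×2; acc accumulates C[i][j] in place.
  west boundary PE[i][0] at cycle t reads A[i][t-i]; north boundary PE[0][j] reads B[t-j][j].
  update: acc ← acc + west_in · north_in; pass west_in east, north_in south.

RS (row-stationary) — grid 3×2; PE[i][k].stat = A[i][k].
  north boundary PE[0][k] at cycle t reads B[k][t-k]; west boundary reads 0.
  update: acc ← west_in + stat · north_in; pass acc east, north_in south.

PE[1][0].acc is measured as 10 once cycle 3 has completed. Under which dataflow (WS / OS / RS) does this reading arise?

Under WS (2×2), PE[1][0]:
  @0  [1,0]  acc 0  |  →0  ↓0
  @1  [1,0]  acc 5  |  →1  ↓5
  @2  [1,0]  acc 10  |  →5  ↓10
  @3  [1,0]  acc 12  |  →3  ↓12
Under OS (3×2), PE[1][0]:
  @0  [1,0]  acc 0  |  →0  ↓0
  @1  [1,0]  acc 5  |  →5  ↓1
  @2  [1,0]  acc 10  |  →5  ↓1
  @3  [1,0]  acc 10  |  →0  ↓0
Under RS (3×2), PE[1][0]:
  @0  [1,0]  acc 0  |  →0  ↓0
  @1  [1,0]  acc 5  |  →5  ↓1
  @2  [1,0]  acc 5  |  →5  ↓1
  @3  [1,0]  acc 0  |  →0  ↓0

dataflow = OS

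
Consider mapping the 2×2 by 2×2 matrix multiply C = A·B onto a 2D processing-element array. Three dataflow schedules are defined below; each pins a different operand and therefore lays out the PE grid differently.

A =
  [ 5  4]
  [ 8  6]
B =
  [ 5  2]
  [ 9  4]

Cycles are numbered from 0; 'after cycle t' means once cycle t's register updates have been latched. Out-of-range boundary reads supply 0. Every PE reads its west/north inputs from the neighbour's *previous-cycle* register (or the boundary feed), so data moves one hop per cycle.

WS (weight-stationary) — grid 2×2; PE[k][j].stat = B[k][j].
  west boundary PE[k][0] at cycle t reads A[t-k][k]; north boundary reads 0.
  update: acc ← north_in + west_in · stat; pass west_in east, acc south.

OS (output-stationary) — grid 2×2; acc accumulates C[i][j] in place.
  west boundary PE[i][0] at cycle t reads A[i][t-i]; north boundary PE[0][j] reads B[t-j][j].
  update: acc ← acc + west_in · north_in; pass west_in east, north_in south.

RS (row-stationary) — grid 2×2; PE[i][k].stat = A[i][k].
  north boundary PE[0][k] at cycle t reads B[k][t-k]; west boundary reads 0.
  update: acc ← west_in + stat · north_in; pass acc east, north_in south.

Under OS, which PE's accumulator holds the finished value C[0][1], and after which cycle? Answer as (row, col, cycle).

OS: C[0][1] accumulates in PE[0][1]:
  c0 r0c1: 0 / 0 / 0
  c1 r0c1: 10 / 5 / 2
  c2 r0c1: 26 / 4 / 4

(row, col, cycle) = (0, 1, 2)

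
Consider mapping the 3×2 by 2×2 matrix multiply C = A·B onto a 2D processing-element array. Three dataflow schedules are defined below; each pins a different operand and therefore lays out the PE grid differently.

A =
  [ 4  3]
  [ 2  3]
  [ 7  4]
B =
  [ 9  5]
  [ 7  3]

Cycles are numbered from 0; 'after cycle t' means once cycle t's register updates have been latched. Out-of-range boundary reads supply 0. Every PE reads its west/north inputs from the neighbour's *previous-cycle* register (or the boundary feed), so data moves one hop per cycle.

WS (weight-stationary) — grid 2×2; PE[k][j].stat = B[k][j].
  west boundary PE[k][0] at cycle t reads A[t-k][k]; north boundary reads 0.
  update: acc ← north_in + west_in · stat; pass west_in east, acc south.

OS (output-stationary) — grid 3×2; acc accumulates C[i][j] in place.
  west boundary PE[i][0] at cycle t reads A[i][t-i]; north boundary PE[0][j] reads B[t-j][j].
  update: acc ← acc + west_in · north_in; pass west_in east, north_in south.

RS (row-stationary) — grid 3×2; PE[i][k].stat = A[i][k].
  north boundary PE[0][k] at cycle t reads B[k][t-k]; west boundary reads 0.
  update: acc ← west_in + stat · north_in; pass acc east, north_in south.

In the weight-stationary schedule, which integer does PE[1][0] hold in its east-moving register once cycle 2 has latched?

register = 3

WS (2×2). Following PE[1][0] plus its west/north inputs:
  cycle 0: PE[0][0] → acc 36, east 4, south 36
  cycle 0: PE[1][0] → acc 0, east 0, south 0
  cycle 1: PE[0][0] → acc 18, east 2, south 18
  cycle 1: PE[1][0] → acc 57, east 3, south 57
  cycle 2: PE[0][0] → acc 63, east 7, south 63
  cycle 2: PE[1][0] → acc 39, east 3, south 39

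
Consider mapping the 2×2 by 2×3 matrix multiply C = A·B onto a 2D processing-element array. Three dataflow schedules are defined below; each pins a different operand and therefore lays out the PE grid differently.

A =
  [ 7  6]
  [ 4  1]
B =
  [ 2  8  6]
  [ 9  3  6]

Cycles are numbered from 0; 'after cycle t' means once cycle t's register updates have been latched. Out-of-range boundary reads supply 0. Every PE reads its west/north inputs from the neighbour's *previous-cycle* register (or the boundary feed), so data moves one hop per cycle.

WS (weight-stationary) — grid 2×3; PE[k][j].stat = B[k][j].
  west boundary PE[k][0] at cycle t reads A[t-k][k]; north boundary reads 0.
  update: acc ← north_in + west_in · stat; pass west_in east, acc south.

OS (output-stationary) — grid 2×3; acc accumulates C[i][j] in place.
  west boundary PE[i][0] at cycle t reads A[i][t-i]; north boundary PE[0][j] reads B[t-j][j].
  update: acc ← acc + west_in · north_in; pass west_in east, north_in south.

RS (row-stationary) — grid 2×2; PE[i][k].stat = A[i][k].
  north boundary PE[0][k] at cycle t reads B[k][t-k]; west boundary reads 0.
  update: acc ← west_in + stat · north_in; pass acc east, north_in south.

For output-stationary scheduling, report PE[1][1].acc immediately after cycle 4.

PE[1][1].acc = 35

OS on a 2×3 grid — tracing PE[1][1] and its feeders:
  t=0 PE[0][1]: acc=0 h=0 v=0
  t=0 PE[1][0]: acc=0 h=0 v=0
  t=0 PE[1][1]: acc=0 h=0 v=0
  t=1 PE[0][1]: acc=56 h=7 v=8
  t=1 PE[1][0]: acc=8 h=4 v=2
  t=1 PE[1][1]: acc=0 h=0 v=0
  t=2 PE[0][1]: acc=74 h=6 v=3
  t=2 PE[1][0]: acc=17 h=1 v=9
  t=2 PE[1][1]: acc=32 h=4 v=8
  t=3 PE[0][1]: acc=74 h=0 v=0
  t=3 PE[1][0]: acc=17 h=0 v=0
  t=3 PE[1][1]: acc=35 h=1 v=3
  t=4 PE[0][1]: acc=74 h=0 v=0
  t=4 PE[1][0]: acc=17 h=0 v=0
  t=4 PE[1][1]: acc=35 h=0 v=0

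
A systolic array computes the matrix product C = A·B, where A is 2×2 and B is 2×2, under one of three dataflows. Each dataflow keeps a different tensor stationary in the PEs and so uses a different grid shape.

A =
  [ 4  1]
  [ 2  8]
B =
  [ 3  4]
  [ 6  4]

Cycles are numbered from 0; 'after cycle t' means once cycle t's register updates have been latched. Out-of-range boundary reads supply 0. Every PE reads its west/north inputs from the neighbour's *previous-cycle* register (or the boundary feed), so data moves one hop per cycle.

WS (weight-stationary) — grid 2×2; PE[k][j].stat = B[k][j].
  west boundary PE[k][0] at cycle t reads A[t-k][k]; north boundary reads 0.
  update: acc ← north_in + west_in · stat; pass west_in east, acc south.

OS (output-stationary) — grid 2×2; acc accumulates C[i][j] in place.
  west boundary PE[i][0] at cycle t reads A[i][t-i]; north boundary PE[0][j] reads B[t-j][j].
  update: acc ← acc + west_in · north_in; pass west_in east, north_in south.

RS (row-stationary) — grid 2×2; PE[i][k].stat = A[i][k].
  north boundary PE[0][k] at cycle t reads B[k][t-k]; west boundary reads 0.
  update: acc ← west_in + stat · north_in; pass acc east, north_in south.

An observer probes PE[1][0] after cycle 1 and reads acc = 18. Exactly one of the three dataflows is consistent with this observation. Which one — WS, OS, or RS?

dataflow = WS

Under WS (2×2), PE[1][0]:
  t=0 PE[1][0]: acc=0 h=0 v=0
  t=1 PE[1][0]: acc=18 h=1 v=18
Under OS (2×2), PE[1][0]:
  t=0 PE[1][0]: acc=0 h=0 v=0
  t=1 PE[1][0]: acc=6 h=2 v=3
Under RS (2×2), PE[1][0]:
  t=0 PE[1][0]: acc=0 h=0 v=0
  t=1 PE[1][0]: acc=6 h=6 v=3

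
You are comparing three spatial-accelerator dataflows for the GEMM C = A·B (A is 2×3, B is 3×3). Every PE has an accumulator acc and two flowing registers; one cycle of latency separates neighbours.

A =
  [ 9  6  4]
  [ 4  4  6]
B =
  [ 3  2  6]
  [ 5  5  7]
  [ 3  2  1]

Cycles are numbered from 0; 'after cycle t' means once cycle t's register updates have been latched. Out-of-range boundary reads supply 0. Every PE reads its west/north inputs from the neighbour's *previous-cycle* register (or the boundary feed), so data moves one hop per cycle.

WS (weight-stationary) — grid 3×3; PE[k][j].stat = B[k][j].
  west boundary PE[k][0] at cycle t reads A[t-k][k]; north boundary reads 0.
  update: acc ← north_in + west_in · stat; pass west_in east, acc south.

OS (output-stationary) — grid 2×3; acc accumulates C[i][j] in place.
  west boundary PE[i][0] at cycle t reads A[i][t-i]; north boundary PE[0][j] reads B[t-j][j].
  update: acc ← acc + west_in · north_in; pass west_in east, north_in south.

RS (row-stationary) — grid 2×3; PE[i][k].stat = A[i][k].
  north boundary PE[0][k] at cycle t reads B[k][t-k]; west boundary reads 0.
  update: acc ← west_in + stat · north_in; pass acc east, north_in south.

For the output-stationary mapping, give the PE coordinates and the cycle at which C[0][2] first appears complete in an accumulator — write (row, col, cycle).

Under OS, C[0][2] lands at PE[0][2]:
  t=0 PE[0][2]: acc=0 h=0 v=0
  t=1 PE[0][2]: acc=0 h=0 v=0
  t=2 PE[0][2]: acc=54 h=9 v=6
  t=3 PE[0][2]: acc=96 h=6 v=7
  t=4 PE[0][2]: acc=100 h=4 v=1

(row, col, cycle) = (0, 2, 4)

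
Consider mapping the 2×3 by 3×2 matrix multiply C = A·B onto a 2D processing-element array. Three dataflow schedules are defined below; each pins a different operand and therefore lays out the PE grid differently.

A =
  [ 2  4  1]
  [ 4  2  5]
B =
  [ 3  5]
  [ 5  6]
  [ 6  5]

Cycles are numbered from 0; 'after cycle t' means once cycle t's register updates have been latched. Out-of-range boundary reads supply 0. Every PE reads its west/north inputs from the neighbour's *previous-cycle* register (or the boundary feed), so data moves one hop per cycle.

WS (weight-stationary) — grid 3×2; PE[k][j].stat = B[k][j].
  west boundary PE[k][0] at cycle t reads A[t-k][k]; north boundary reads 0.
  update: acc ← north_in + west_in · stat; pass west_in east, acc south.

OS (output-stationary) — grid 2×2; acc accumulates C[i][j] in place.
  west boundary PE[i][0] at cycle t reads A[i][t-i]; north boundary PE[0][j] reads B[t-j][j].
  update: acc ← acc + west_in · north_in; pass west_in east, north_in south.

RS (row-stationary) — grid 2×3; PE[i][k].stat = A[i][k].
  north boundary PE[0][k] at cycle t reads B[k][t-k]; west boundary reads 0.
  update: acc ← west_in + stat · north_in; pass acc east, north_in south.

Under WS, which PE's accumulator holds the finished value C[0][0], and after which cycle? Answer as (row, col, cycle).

(row, col, cycle) = (2, 0, 2)

WS: C[0][0] accumulates in PE[2][0]:
  c0 r2c0: 0 / 0 / 0
  c1 r2c0: 0 / 0 / 0
  c2 r2c0: 32 / 1 / 32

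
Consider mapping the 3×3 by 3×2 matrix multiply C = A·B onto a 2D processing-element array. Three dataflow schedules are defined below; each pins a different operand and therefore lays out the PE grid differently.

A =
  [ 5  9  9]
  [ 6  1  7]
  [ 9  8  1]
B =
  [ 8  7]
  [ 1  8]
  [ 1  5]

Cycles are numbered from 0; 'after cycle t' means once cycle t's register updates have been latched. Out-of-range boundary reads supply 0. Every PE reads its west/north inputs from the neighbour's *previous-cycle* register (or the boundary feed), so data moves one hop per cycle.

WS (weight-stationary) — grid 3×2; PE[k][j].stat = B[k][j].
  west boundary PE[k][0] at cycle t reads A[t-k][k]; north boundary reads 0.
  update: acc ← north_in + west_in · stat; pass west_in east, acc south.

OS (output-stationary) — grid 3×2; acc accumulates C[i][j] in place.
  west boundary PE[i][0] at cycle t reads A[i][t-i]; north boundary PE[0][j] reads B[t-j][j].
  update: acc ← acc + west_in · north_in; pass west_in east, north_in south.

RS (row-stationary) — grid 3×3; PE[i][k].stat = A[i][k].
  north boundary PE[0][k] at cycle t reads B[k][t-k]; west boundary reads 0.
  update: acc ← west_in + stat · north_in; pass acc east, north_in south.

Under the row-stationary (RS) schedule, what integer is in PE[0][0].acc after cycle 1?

PE[0][0].acc = 35

RS (3×3). Following PE[0][0] plus its west/north inputs:
  cycle 0: PE[0][0] → acc 40, east 40, south 8
  cycle 1: PE[0][0] → acc 35, east 35, south 7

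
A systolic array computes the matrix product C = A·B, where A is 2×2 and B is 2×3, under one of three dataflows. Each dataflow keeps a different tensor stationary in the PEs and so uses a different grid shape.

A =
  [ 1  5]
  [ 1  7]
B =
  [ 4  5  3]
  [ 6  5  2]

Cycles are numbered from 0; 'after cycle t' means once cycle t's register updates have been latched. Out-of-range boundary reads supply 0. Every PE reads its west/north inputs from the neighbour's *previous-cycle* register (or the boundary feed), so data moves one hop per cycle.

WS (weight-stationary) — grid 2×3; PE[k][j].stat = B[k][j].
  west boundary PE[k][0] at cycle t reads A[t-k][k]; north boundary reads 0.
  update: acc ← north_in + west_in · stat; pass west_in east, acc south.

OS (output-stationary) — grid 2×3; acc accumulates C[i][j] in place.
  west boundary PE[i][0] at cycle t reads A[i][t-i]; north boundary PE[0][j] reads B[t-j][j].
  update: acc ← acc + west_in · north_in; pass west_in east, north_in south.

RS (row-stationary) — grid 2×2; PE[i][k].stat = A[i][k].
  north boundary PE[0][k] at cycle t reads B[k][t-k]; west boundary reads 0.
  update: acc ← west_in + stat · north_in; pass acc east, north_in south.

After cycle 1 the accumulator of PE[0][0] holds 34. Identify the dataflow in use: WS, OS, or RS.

dataflow = OS

— WS: 2×3; PE[0][0] trace:
  [0] (0,0) acc=4 (h:1 v:4)
  [1] (0,0) acc=4 (h:1 v:4)
— OS: 2×3; PE[0][0] trace:
  [0] (0,0) acc=4 (h:1 v:4)
  [1] (0,0) acc=34 (h:5 v:6)
— RS: 2×2; PE[0][0] trace:
  [0] (0,0) acc=4 (h:4 v:4)
  [1] (0,0) acc=5 (h:5 v:5)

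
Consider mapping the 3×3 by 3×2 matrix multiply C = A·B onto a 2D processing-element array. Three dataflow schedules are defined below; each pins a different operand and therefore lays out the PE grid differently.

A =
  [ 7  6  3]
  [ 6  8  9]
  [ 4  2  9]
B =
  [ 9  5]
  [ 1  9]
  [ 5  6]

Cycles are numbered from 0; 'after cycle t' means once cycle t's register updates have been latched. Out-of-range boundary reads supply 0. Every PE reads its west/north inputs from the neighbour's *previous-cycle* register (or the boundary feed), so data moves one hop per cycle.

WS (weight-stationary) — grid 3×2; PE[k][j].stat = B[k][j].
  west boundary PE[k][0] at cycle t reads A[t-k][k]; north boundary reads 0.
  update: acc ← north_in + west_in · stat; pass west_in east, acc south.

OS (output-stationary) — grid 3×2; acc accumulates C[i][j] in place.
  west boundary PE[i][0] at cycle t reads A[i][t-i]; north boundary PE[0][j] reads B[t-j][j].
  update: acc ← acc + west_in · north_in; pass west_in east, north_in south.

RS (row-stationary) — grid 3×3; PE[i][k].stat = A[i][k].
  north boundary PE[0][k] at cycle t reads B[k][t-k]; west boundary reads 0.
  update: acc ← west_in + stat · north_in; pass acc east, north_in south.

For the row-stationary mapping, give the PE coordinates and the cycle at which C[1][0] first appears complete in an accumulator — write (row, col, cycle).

(row, col, cycle) = (1, 2, 3)

RS — PE[1][2] is where C[1][0] collects:
  t=0 PE[1][2]: acc=0 h=0 v=0
  t=1 PE[1][2]: acc=0 h=0 v=0
  t=2 PE[1][2]: acc=0 h=0 v=0
  t=3 PE[1][2]: acc=107 h=107 v=5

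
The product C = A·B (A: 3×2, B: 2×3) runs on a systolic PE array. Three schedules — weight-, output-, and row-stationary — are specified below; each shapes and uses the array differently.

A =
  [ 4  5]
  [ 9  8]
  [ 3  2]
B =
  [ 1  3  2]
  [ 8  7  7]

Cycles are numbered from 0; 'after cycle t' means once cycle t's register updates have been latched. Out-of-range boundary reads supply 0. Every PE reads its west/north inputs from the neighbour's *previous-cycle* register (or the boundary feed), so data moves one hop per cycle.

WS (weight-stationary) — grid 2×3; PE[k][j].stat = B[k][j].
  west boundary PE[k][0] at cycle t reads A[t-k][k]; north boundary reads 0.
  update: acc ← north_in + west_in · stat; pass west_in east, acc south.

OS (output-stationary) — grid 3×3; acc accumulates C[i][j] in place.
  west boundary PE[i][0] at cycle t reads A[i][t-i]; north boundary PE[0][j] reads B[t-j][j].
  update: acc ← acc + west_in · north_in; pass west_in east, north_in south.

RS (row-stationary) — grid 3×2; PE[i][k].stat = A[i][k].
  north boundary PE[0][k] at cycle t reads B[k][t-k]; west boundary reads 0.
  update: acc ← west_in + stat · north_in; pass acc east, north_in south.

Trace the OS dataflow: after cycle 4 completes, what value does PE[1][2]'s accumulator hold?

PE[1][2].acc = 74

OS 3×3: PE[1][2] cycle-by-cycle (with neighbour feeds):
  step 0 · PE0,2: acc=0; fwd→0 fwd↓0
  step 0 · PE1,1: acc=0; fwd→0 fwd↓0
  step 0 · PE1,2: acc=0; fwd→0 fwd↓0
  step 1 · PE0,2: acc=0; fwd→0 fwd↓0
  step 1 · PE1,1: acc=0; fwd→0 fwd↓0
  step 1 · PE1,2: acc=0; fwd→0 fwd↓0
  step 2 · PE0,2: acc=8; fwd→4 fwd↓2
  step 2 · PE1,1: acc=27; fwd→9 fwd↓3
  step 2 · PE1,2: acc=0; fwd→0 fwd↓0
  step 3 · PE0,2: acc=43; fwd→5 fwd↓7
  step 3 · PE1,1: acc=83; fwd→8 fwd↓7
  step 3 · PE1,2: acc=18; fwd→9 fwd↓2
  step 4 · PE0,2: acc=43; fwd→0 fwd↓0
  step 4 · PE1,1: acc=83; fwd→0 fwd↓0
  step 4 · PE1,2: acc=74; fwd→8 fwd↓7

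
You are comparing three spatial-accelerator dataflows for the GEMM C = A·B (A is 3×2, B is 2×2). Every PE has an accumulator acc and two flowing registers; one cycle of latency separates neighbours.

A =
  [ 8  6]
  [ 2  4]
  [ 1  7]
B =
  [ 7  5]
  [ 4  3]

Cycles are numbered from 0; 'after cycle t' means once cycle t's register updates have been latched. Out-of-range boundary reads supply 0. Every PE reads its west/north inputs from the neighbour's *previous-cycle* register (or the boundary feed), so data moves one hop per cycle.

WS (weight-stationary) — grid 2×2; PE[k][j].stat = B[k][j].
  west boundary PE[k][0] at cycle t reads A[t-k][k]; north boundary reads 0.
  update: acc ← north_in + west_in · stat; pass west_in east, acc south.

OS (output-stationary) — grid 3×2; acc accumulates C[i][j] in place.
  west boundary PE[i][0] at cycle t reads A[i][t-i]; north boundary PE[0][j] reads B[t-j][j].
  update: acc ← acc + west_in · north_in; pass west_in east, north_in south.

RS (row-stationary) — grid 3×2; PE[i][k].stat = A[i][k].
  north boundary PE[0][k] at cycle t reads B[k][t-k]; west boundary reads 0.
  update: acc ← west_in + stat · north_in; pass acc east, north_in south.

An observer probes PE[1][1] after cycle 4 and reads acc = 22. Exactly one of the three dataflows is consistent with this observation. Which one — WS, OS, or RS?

dataflow = OS

WS [2×2] PE[1][1] across cycles:
  cycle 0: PE[1][1] → acc 0, east 0, south 0
  cycle 1: PE[1][1] → acc 0, east 0, south 0
  cycle 2: PE[1][1] → acc 58, east 6, south 58
  cycle 3: PE[1][1] → acc 22, east 4, south 22
  cycle 4: PE[1][1] → acc 26, east 7, south 26
OS [3×2] PE[1][1] across cycles:
  cycle 0: PE[1][1] → acc 0, east 0, south 0
  cycle 1: PE[1][1] → acc 0, east 0, south 0
  cycle 2: PE[1][1] → acc 10, east 2, south 5
  cycle 3: PE[1][1] → acc 22, east 4, south 3
  cycle 4: PE[1][1] → acc 22, east 0, south 0
RS [3×2] PE[1][1] across cycles:
  cycle 0: PE[1][1] → acc 0, east 0, south 0
  cycle 1: PE[1][1] → acc 0, east 0, south 0
  cycle 2: PE[1][1] → acc 30, east 30, south 4
  cycle 3: PE[1][1] → acc 22, east 22, south 3
  cycle 4: PE[1][1] → acc 0, east 0, south 0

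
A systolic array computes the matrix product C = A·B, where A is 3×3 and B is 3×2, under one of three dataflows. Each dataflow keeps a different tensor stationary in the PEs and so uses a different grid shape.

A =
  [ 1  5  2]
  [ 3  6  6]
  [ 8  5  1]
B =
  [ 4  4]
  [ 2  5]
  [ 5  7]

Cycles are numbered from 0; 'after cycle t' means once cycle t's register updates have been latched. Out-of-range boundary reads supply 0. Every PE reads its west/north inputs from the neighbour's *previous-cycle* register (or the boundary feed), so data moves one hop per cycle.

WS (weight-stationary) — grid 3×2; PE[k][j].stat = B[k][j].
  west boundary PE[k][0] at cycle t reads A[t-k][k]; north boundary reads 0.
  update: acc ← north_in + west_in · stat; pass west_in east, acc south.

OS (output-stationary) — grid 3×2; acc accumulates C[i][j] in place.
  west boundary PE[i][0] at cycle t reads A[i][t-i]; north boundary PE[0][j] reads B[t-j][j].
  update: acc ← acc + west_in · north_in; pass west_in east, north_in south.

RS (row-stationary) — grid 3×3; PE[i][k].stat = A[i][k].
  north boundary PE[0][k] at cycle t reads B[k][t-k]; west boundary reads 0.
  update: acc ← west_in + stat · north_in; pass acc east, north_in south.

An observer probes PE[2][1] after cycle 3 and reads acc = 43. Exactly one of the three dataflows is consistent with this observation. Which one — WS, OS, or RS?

dataflow = WS

Under WS (3×2), PE[2][1]:
  @0  [2,1]  acc 0  |  →0  ↓0
  @1  [2,1]  acc 0  |  →0  ↓0
  @2  [2,1]  acc 0  |  →0  ↓0
  @3  [2,1]  acc 43  |  →2  ↓43
Under OS (3×2), PE[2][1]:
  @0  [2,1]  acc 0  |  →0  ↓0
  @1  [2,1]  acc 0  |  →0  ↓0
  @2  [2,1]  acc 0  |  →0  ↓0
  @3  [2,1]  acc 32  |  →8  ↓4
Under RS (3×3), PE[2][1]:
  @0  [2,1]  acc 0  |  →0  ↓0
  @1  [2,1]  acc 0  |  →0  ↓0
  @2  [2,1]  acc 0  |  →0  ↓0
  @3  [2,1]  acc 42  |  →42  ↓2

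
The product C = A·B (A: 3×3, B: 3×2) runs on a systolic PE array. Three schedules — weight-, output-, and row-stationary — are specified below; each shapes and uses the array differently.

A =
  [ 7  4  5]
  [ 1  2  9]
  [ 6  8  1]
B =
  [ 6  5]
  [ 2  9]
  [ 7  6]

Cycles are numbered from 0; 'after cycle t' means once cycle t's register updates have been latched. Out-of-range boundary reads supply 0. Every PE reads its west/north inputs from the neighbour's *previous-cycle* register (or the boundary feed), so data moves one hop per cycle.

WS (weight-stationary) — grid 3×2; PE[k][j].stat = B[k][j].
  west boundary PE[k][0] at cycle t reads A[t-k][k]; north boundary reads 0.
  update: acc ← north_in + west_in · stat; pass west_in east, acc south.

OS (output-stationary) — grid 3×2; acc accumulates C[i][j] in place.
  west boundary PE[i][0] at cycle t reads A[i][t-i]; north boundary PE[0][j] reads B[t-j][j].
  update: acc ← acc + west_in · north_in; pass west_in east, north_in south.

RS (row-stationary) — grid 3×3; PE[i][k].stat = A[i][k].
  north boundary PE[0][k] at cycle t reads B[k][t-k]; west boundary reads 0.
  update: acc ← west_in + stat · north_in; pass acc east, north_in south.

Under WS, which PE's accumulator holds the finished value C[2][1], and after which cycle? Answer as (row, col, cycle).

Under WS, C[2][1] lands at PE[2][1]:
  c0 r2c1: 0 / 0 / 0
  c1 r2c1: 0 / 0 / 0
  c2 r2c1: 0 / 0 / 0
  c3 r2c1: 101 / 5 / 101
  c4 r2c1: 77 / 9 / 77
  c5 r2c1: 108 / 1 / 108

(row, col, cycle) = (2, 1, 5)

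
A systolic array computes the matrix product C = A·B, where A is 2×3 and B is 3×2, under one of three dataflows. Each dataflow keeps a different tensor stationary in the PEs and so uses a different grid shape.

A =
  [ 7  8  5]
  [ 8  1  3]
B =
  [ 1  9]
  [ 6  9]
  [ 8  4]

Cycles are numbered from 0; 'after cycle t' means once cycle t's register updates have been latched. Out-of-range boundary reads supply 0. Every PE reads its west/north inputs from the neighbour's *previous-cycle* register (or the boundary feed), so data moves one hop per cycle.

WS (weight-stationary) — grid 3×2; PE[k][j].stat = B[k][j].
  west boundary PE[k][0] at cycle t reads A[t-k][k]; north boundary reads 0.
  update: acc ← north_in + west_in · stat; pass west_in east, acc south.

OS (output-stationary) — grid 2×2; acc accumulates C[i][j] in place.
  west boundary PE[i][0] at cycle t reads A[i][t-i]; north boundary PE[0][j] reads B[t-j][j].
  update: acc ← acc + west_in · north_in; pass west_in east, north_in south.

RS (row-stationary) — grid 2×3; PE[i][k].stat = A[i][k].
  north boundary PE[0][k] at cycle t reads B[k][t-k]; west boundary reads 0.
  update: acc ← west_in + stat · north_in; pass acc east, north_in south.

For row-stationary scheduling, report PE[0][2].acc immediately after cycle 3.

RS on a 2×3 grid — tracing PE[0][2] and its feeders:
  after 0 — PE[0][1] acc=0, pass-E 0, pass-S 0
  after 0 — PE[0][2] acc=0, pass-E 0, pass-S 0
  after 1 — PE[0][1] acc=55, pass-E 55, pass-S 6
  after 1 — PE[0][2] acc=0, pass-E 0, pass-S 0
  after 2 — PE[0][1] acc=135, pass-E 135, pass-S 9
  after 2 — PE[0][2] acc=95, pass-E 95, pass-S 8
  after 3 — PE[0][1] acc=0, pass-E 0, pass-S 0
  after 3 — PE[0][2] acc=155, pass-E 155, pass-S 4

PE[0][2].acc = 155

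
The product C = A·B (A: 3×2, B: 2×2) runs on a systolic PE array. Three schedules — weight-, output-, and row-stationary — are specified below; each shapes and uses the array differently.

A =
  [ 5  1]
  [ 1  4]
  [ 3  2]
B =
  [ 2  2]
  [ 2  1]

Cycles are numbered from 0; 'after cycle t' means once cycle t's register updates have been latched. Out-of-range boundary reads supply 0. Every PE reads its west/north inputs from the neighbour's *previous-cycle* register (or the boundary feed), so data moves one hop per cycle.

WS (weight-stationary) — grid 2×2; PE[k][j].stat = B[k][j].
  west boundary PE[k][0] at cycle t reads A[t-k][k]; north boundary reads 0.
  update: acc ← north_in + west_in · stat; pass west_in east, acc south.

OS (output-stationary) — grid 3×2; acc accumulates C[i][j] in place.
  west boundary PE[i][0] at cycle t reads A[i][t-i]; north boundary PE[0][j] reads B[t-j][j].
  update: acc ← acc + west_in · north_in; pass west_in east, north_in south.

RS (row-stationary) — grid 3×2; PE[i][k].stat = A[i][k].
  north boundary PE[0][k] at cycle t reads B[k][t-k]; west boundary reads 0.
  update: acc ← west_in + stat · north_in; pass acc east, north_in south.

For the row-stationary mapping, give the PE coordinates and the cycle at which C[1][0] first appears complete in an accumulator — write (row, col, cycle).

Under RS, C[1][0] lands at PE[1][1]:
  @0  [1,1]  acc 0  |  →0  ↓0
  @1  [1,1]  acc 0  |  →0  ↓0
  @2  [1,1]  acc 10  |  →10  ↓2

(row, col, cycle) = (1, 1, 2)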